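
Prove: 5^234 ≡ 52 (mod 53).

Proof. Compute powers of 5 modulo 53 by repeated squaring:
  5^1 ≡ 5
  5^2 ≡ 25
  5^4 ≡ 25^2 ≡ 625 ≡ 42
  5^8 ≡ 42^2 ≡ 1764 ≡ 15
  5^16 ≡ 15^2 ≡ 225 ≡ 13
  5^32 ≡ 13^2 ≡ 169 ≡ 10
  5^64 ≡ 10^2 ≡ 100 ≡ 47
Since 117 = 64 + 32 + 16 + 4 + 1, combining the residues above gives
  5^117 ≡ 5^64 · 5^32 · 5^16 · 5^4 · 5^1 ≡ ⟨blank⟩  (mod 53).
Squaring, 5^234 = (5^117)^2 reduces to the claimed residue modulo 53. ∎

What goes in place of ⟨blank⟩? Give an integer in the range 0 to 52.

Multiply the listed residues: 47 · 10 · 13 · 42 · 5 = 470 → 6110 → 256620 → 1283100.
Reducing modulo 53: 1283100 = 24209·53 + 23, so 5^117 ≡ 23.

23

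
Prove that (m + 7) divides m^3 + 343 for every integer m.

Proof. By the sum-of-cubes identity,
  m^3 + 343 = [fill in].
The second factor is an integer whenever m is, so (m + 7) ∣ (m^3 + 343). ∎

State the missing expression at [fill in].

Polynomial division of m^3 + 343 by m + 7 leaves remainder 0 and quotient m^2 - 7m + 49.
Hence m^3 + 343 = (m + 7)(m^2 - 7m + 49).

(m + 7)(m^2 - 7m + 49)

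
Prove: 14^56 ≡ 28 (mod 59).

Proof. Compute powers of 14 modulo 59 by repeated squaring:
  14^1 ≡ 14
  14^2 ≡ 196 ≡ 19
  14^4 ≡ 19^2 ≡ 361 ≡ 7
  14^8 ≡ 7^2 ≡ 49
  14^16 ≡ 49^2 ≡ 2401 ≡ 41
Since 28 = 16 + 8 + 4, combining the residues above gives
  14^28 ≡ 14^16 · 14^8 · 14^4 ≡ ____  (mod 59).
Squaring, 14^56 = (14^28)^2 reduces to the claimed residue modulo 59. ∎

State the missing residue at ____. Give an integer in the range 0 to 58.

21

14^16 · 14^8 · 14^4 ≡ 41 · 49 · 7 = 14063.
14063 mod 59 = 21, so 14^28 ≡ 21 (mod 59).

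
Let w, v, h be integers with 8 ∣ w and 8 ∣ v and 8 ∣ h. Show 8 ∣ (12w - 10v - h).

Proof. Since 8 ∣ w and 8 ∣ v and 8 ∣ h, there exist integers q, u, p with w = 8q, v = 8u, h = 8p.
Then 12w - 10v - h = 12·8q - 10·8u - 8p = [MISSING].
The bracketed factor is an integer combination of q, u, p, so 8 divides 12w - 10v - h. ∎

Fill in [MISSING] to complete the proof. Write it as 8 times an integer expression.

Pull the common 8 out of every term: 12·8q - 10·8u - 8p = 8(-p + 12q - 10u).
-p + 12q - 10u is an integer, which exhibits the divisibility.

8(-p + 12q - 10u)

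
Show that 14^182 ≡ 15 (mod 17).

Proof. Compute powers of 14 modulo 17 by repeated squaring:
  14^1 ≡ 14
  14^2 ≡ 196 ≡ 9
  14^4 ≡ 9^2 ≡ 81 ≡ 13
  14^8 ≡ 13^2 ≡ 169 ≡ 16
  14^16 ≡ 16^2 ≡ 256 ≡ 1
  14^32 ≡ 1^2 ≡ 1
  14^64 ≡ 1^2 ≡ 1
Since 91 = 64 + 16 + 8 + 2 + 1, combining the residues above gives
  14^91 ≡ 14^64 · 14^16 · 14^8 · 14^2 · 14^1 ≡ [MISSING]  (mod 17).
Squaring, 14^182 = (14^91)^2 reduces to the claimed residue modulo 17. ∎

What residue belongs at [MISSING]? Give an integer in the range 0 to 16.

Multiply the listed residues: 1 · 1 · 16 · 9 · 14 = 1 → 16 → 144 → 2016.
Reducing modulo 17: 2016 = 118·17 + 10, so 14^91 ≡ 10.

10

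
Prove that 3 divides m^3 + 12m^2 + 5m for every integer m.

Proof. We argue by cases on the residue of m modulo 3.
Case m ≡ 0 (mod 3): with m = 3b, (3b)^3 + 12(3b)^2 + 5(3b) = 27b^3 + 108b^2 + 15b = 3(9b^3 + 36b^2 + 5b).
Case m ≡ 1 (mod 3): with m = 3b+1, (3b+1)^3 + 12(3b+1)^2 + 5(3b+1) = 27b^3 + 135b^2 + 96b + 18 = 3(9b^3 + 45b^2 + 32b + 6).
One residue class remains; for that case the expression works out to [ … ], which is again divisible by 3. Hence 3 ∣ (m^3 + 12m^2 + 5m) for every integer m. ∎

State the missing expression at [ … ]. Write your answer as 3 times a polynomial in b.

3(9b^3 + 54b^2 + 65b + 22)

Only m ≡ 2 (mod 3) is unaccounted for. Put m = 3b+2:
(3b+2)^3 + 12(3b+2)^2 + 5(3b+2) expands to 27b^3 + 162b^2 + 195b + 66,
and factoring out 3 leaves 3(9b^3 + 54b^2 + 65b + 22).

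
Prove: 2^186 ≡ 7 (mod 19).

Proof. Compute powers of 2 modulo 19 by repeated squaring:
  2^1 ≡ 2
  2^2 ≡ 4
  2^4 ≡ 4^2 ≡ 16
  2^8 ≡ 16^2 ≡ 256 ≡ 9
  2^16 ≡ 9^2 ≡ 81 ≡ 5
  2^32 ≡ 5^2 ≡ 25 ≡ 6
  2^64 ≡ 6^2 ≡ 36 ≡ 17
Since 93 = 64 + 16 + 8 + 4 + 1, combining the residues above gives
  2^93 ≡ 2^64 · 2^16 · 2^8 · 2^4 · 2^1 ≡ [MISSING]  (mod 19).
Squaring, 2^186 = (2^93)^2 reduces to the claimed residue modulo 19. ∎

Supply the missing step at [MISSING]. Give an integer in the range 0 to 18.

2^64 · 2^16 · 2^8 · 2^4 · 2^1 ≡ 17 · 5 · 9 · 16 · 2 = 24480.
24480 mod 19 = 8, so 2^93 ≡ 8 (mod 19).

8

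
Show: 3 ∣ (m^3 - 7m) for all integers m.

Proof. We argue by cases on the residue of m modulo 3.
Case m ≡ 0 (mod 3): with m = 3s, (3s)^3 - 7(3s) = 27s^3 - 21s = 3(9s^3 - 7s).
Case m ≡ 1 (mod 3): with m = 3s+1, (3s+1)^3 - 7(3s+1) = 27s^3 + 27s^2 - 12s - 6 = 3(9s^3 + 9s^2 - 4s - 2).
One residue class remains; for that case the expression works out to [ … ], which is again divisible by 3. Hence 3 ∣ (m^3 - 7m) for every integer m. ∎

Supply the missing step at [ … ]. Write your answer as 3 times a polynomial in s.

3(9s^3 + 18s^2 + 5s - 2)

The residues treated are {0, 1}, so the missing case is m ≡ 2 (mod 3); write m = 3s+2.
Then (3s+2)^3 - 7(3s+2) = 27s^3 + 54s^2 + 15s - 6 = 3(9s^3 + 18s^2 + 5s - 2).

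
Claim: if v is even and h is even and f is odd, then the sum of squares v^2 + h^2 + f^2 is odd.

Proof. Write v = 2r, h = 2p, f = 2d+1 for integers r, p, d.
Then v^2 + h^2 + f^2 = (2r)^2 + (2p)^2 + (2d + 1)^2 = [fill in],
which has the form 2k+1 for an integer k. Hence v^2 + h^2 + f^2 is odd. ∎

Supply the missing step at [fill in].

2(2d^2 + 2d + 2p^2 + 2r^2) + 1

(2r)^2 + (2p)^2 + (2d + 1)^2 = 4d^2 + 4d + 4p^2 + 4r^2 + 1
= 2(2d^2 + 2d + 2p^2 + 2r^2) + 1.
Since 2d^2 + 2d + 2p^2 + 2r^2 is an integer, the sum of squares is of the form 2k+1 for an integer k.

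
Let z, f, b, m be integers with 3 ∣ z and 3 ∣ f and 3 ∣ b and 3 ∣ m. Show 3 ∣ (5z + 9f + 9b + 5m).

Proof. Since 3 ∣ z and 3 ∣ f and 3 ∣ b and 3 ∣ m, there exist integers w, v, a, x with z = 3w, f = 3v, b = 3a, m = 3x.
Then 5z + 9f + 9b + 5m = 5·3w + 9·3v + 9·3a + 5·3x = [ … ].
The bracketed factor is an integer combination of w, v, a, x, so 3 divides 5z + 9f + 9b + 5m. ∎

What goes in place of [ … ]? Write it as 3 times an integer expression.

3(9a + 9v + 5w + 5x)

Pull the common 3 out of every term: 5·3w + 9·3v + 9·3a + 5·3x = 3(9a + 9v + 5w + 5x).
9a + 9v + 5w + 5x is an integer, which exhibits the divisibility.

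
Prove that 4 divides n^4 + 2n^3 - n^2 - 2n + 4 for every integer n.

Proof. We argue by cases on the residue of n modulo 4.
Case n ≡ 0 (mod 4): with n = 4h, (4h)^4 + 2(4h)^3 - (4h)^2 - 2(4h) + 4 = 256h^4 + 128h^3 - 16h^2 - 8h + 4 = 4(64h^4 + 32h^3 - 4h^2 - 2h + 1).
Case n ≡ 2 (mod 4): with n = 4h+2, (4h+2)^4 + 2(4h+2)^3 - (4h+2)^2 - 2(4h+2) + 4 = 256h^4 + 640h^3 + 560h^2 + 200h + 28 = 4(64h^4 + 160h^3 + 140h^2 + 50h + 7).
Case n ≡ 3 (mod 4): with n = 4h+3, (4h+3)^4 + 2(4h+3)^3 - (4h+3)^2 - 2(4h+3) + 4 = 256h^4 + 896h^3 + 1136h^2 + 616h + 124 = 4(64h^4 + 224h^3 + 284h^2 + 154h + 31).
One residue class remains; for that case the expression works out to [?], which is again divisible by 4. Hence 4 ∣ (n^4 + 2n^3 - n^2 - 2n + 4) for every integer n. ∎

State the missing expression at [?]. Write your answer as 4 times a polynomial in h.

The residues treated are {0, 2, 3}, so the missing case is n ≡ 1 (mod 4); write n = 4h+1.
Then (4h+1)^4 + 2(4h+1)^3 - (4h+1)^2 - 2(4h+1) + 4 = 256h^4 + 384h^3 + 176h^2 + 24h + 4 = 4(64h^4 + 96h^3 + 44h^2 + 6h + 1).

4(64h^4 + 96h^3 + 44h^2 + 6h + 1)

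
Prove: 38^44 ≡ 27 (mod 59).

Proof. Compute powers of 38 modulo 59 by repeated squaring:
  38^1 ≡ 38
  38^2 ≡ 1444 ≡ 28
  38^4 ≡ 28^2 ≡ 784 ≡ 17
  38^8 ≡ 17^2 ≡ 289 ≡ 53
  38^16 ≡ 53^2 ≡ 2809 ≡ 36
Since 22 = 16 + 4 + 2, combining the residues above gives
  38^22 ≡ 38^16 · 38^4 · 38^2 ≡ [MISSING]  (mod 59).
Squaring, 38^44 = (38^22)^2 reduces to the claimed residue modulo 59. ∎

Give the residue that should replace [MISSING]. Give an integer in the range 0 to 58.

38^16 · 38^4 · 38^2 ≡ 36 · 17 · 28 = 17136.
17136 mod 59 = 26, so 38^22 ≡ 26 (mod 59).

26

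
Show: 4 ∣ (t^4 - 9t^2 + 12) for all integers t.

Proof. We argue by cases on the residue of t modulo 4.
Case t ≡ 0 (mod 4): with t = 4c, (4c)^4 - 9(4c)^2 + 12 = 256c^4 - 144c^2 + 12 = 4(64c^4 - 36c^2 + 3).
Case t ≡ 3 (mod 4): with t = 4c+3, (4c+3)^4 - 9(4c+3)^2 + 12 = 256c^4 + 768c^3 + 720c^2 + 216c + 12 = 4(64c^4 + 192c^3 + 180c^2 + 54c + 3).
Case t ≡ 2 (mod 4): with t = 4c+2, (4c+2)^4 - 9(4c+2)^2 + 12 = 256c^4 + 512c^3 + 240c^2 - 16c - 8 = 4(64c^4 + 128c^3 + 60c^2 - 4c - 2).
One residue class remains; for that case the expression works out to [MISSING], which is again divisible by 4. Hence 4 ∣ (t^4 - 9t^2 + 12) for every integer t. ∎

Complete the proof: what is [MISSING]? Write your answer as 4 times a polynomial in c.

Only t ≡ 1 (mod 4) is unaccounted for. Put t = 4c+1:
(4c+1)^4 - 9(4c+1)^2 + 12 expands to 256c^4 + 256c^3 - 48c^2 - 56c + 4,
and factoring out 4 leaves 4(64c^4 + 64c^3 - 12c^2 - 14c + 1).

4(64c^4 + 64c^3 - 12c^2 - 14c + 1)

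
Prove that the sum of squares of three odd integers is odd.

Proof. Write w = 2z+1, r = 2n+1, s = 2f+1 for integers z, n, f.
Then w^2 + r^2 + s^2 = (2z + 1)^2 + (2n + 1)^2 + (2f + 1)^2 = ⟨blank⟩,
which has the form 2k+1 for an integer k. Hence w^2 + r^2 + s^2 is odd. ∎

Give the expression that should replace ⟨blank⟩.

Expanding: (2z + 1)^2 + (2n + 1)^2 + (2f + 1)^2 = 4f^2 + 4f + 4n^2 + 4n + 4z^2 + 4z + 3.
Every term except the constant is even, so this is 2(2f^2 + 2f + 2n^2 + 2n + 2z^2 + 2z + 1) + 1,
and 2f^2 + 2f + 2n^2 + 2n + 2z^2 + 2z + 1 ∈ ℤ gives the required form.

2(2f^2 + 2f + 2n^2 + 2n + 2z^2 + 2z + 1) + 1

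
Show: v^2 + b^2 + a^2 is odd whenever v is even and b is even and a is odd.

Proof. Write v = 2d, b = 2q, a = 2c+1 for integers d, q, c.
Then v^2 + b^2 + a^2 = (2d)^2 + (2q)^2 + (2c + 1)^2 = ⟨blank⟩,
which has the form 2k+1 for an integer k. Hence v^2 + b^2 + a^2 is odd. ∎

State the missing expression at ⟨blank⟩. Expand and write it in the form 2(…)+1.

Expanding: (2d)^2 + (2q)^2 + (2c + 1)^2 = 4c^2 + 4c + 4d^2 + 4q^2 + 1.
Every term except the constant is even, so this is 2(2c^2 + 2c + 2d^2 + 2q^2) + 1,
and 2c^2 + 2c + 2d^2 + 2q^2 ∈ ℤ gives the required form.

2(2c^2 + 2c + 2d^2 + 2q^2) + 1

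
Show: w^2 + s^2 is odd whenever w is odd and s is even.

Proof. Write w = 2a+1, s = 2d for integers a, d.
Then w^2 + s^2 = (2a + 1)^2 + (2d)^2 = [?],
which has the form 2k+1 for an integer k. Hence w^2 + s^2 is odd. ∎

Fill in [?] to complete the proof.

Expanding: (2a + 1)^2 + (2d)^2 = 4a^2 + 4a + 4d^2 + 1.
Every term except the constant is even, so this is 2(2a^2 + 2a + 2d^2) + 1,
and 2a^2 + 2a + 2d^2 ∈ ℤ gives the required form.

2(2a^2 + 2a + 2d^2) + 1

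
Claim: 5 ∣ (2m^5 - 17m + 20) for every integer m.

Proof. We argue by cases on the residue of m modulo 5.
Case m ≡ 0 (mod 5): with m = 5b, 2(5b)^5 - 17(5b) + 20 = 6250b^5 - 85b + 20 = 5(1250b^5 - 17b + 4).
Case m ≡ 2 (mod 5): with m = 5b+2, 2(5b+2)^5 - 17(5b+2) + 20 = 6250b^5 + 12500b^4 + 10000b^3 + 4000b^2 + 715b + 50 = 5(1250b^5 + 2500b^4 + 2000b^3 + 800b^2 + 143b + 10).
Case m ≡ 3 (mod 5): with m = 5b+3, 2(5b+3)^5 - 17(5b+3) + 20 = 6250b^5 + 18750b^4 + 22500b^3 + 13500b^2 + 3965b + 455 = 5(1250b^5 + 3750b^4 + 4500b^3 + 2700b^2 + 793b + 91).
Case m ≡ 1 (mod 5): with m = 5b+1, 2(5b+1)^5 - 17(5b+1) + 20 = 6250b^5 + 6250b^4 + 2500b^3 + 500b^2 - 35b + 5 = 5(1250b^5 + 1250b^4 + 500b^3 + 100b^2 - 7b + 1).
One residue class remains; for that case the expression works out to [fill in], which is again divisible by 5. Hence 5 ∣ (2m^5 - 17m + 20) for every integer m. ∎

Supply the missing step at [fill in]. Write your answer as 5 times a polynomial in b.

Only m ≡ 4 (mod 5) is unaccounted for. Put m = 5b+4:
2(5b+4)^5 - 17(5b+4) + 20 expands to 6250b^5 + 25000b^4 + 40000b^3 + 32000b^2 + 12715b + 2000,
and factoring out 5 leaves 5(1250b^5 + 5000b^4 + 8000b^3 + 6400b^2 + 2543b + 400).

5(1250b^5 + 5000b^4 + 8000b^3 + 6400b^2 + 2543b + 400)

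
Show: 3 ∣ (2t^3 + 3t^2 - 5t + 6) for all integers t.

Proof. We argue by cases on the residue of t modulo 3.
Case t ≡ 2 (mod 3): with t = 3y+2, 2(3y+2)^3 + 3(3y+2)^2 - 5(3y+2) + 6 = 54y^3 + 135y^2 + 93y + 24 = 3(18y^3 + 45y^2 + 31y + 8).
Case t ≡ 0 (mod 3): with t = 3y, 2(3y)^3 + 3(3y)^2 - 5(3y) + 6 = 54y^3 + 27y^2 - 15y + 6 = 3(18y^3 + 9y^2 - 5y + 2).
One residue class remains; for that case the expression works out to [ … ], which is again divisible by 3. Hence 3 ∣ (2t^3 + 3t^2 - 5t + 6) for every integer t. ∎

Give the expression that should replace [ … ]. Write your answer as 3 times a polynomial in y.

Only t ≡ 1 (mod 3) is unaccounted for. Put t = 3y+1:
2(3y+1)^3 + 3(3y+1)^2 - 5(3y+1) + 6 expands to 54y^3 + 81y^2 + 21y + 6,
and factoring out 3 leaves 3(18y^3 + 27y^2 + 7y + 2).

3(18y^3 + 27y^2 + 7y + 2)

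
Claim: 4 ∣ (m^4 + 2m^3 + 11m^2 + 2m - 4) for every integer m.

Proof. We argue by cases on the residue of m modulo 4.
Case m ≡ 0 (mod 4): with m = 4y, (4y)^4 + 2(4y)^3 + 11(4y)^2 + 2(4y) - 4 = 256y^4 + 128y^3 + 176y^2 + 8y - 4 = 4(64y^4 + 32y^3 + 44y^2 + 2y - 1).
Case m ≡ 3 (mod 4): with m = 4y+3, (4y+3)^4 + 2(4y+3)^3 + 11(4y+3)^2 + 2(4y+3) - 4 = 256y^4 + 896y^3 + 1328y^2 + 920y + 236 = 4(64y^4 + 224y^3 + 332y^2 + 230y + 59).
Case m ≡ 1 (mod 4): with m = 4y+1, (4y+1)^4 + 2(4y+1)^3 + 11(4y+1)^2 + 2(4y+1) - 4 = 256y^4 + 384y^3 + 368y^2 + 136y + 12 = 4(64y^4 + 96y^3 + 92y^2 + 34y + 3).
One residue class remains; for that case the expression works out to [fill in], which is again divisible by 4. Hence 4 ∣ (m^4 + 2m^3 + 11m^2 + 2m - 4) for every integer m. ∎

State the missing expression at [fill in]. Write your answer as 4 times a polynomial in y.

4(64y^4 + 160y^3 + 188y^2 + 102y + 19)

Only m ≡ 2 (mod 4) is unaccounted for. Put m = 4y+2:
(4y+2)^4 + 2(4y+2)^3 + 11(4y+2)^2 + 2(4y+2) - 4 expands to 256y^4 + 640y^3 + 752y^2 + 408y + 76,
and factoring out 4 leaves 4(64y^4 + 160y^3 + 188y^2 + 102y + 19).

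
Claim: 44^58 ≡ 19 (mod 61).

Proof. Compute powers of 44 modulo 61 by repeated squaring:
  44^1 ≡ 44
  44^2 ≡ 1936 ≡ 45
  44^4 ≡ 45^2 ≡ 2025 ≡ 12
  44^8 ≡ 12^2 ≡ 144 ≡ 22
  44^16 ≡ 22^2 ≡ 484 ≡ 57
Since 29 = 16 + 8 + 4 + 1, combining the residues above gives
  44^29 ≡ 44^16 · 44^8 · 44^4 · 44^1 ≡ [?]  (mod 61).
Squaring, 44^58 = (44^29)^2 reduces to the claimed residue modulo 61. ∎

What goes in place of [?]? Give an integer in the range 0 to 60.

44^16 · 44^8 · 44^4 · 44^1 ≡ 57 · 22 · 12 · 44 = 662112.
662112 mod 61 = 18, so 44^29 ≡ 18 (mod 61).

18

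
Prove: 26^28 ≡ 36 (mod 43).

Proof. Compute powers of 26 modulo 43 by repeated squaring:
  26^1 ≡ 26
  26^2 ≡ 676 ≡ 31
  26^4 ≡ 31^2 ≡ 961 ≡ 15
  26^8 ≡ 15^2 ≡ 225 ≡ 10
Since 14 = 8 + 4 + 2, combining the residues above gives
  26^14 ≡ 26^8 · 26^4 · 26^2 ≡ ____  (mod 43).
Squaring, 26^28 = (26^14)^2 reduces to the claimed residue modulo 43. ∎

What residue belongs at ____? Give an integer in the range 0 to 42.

6

26^8 · 26^4 · 26^2 ≡ 10 · 15 · 31 = 4650.
4650 mod 43 = 6, so 26^14 ≡ 6 (mod 43).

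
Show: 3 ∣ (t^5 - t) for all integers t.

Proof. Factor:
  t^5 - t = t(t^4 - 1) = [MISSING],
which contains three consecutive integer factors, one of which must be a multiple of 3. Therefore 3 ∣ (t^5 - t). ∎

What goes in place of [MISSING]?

(t - 1)t(t + 1)(t^2 + 1)

t^4 - 1 = (t^2 - 1)(t^2 + 1), and t^2 - 1 = (t-1)(t+1).
So t(t^4 - 1) = (t - 1)t(t + 1)(t^2 + 1).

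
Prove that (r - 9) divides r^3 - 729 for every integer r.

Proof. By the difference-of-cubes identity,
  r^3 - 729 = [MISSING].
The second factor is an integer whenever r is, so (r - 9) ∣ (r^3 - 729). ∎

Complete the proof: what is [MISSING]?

(r - 9)(r^2 + 9r + 81)

a^3 - b^3 = (a - b)(a^2 + ab + b^2). With a = r, b = 9:
r^3 - 729 = (r - 9)(r^2 + 9r + 81).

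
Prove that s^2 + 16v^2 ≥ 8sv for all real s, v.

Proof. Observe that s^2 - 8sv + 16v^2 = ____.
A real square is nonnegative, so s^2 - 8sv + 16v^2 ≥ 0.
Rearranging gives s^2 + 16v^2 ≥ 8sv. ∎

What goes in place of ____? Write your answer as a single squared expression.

s^2 - 8sv + 16v^2 is a perfect-square trinomial: the outer terms are (s)^2 and (4v)^2, and the cross term is -2·s·4v.
So s^2 - 8sv + 16v^2 = (s - 4v)^2 ≥ 0.

(s - 4v)^2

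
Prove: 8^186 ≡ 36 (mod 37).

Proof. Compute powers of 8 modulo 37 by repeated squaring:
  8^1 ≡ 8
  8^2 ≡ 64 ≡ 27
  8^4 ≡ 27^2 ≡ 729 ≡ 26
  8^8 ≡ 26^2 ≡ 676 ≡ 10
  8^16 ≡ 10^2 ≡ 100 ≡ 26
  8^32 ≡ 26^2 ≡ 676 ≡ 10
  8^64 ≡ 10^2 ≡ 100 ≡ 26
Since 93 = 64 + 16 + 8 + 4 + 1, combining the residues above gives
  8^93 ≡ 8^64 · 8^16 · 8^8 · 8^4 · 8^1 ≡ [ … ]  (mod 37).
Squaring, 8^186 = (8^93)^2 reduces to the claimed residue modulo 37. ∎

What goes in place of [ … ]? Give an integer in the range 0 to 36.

8^64 · 8^16 · 8^8 · 8^4 · 8^1 ≡ 26 · 26 · 10 · 26 · 8 = 1406080.
1406080 mod 37 = 6, so 8^93 ≡ 6 (mod 37).

6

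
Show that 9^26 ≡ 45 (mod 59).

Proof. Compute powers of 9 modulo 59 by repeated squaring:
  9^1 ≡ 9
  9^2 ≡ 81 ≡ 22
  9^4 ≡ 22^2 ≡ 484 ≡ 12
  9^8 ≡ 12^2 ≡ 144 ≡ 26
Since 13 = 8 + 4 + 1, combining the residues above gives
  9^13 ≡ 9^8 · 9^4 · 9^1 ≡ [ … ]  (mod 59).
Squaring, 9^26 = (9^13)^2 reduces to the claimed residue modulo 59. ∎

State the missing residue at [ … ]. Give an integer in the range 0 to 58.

9^8 · 9^4 · 9^1 ≡ 26 · 12 · 9 = 2808.
2808 mod 59 = 35, so 9^13 ≡ 35 (mod 59).

35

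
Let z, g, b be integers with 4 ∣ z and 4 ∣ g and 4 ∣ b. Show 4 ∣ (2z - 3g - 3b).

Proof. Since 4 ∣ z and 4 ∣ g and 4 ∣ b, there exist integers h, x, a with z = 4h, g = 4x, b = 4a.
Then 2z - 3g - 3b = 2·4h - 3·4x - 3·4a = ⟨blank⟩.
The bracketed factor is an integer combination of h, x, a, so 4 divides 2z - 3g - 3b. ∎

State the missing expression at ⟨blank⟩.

Each term has a factor of 4: 2·4h - 3·4x - 3·4a = 4·(-3a + 2h - 3x).
Since -3a + 2h - 3x is an integer, 4 ∣ (2z - 3g - 3b).

4(-3a + 2h - 3x)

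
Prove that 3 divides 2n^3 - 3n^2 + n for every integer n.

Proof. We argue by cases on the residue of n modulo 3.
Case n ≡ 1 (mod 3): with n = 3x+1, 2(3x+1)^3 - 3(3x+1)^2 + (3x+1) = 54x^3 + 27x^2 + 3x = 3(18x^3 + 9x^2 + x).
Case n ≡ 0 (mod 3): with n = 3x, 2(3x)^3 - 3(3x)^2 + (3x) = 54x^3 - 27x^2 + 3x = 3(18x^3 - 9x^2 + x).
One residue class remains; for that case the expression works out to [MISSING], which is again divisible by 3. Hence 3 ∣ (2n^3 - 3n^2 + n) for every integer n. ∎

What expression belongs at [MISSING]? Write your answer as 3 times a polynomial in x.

3(18x^3 + 27x^2 + 13x + 2)

The residues treated are {1, 0}, so the missing case is n ≡ 2 (mod 3); write n = 3x+2.
Then 2(3x+2)^3 - 3(3x+2)^2 + (3x+2) = 54x^3 + 81x^2 + 39x + 6 = 3(18x^3 + 27x^2 + 13x + 2).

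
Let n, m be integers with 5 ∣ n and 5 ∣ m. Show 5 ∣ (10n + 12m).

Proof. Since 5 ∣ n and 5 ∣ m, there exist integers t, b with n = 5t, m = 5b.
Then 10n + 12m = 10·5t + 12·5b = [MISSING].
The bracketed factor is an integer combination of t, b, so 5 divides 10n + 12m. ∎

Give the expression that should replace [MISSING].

5(12b + 10t)

Pull the common 5 out of every term: 10·5t + 12·5b = 5(12b + 10t).
12b + 10t is an integer, which exhibits the divisibility.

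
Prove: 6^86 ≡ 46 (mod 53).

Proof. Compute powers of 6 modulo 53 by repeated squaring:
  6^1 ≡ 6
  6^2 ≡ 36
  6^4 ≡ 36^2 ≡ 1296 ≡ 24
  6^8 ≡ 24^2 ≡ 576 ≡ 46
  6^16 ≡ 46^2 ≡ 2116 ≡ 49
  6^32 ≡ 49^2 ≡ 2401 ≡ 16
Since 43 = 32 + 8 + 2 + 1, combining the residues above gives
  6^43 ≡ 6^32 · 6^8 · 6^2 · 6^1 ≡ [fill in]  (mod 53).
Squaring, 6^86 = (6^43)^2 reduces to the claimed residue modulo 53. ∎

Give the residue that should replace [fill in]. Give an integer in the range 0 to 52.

Multiply the listed residues: 16 · 46 · 36 · 6 = 736 → 26496 → 158976.
Reducing modulo 53: 158976 = 2999·53 + 29, so 6^43 ≡ 29.

29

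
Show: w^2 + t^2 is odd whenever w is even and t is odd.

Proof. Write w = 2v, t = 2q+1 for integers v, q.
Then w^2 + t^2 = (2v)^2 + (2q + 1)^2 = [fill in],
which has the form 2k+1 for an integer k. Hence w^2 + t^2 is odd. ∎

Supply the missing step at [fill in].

Expanding: (2v)^2 + (2q + 1)^2 = 4q^2 + 4q + 4v^2 + 1.
Every term except the constant is even, so this is 2(2q^2 + 2q + 2v^2) + 1,
and 2q^2 + 2q + 2v^2 ∈ ℤ gives the required form.

2(2q^2 + 2q + 2v^2) + 1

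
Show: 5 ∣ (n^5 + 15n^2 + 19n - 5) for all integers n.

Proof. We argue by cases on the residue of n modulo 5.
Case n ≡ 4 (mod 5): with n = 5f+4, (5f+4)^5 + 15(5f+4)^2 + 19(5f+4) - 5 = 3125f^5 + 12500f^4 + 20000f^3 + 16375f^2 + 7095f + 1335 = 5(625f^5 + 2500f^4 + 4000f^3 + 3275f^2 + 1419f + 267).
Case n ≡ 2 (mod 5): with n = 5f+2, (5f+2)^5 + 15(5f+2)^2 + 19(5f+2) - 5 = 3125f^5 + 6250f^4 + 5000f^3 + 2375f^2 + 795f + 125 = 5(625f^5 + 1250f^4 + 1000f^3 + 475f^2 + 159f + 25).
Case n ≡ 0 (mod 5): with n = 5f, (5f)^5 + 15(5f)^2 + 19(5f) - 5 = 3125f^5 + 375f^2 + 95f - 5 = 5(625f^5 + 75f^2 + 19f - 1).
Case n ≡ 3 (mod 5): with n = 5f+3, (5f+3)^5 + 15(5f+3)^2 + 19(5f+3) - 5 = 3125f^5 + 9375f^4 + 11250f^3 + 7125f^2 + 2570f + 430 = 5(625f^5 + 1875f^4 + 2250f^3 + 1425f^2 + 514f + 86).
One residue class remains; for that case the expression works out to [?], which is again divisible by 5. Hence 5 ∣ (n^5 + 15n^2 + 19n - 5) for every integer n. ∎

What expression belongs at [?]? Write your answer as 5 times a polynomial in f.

5(625f^5 + 625f^4 + 250f^3 + 125f^2 + 54f + 6)

Only n ≡ 1 (mod 5) is unaccounted for. Put n = 5f+1:
(5f+1)^5 + 15(5f+1)^2 + 19(5f+1) - 5 expands to 3125f^5 + 3125f^4 + 1250f^3 + 625f^2 + 270f + 30,
and factoring out 5 leaves 5(625f^5 + 625f^4 + 250f^3 + 125f^2 + 54f + 6).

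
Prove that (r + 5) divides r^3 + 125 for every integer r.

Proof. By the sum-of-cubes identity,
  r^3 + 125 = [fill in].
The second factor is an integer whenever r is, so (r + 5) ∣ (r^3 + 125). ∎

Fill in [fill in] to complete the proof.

(r + 5)(r^2 - 5r + 25)

Polynomial division of r^3 + 125 by r + 5 leaves remainder 0 and quotient r^2 - 5r + 25.
Hence r^3 + 125 = (r + 5)(r^2 - 5r + 25).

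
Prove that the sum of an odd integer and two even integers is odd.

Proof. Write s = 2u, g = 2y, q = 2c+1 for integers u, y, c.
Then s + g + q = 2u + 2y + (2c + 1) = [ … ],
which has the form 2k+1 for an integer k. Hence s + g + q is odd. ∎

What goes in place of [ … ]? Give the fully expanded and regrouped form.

Expanding: 2u + 2y + (2c + 1) = 2c + 2u + 2y + 1.
Every term except the constant is even, so this is 2(c + u + y) + 1,
and c + u + y ∈ ℤ gives the required form.

2(c + u + y) + 1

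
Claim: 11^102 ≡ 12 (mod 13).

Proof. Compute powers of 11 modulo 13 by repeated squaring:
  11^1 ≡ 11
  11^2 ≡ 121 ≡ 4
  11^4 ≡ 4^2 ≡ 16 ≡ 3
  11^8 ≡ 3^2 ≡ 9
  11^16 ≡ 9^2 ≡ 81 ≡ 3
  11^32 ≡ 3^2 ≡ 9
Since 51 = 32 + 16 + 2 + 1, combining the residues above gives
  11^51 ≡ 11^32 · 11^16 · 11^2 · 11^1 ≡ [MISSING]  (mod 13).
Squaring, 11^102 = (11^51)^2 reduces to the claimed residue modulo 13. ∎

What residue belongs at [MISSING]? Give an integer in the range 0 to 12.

5

Multiply the listed residues: 9 · 3 · 4 · 11 = 27 → 108 → 1188.
Reducing modulo 13: 1188 = 91·13 + 5, so 11^51 ≡ 5.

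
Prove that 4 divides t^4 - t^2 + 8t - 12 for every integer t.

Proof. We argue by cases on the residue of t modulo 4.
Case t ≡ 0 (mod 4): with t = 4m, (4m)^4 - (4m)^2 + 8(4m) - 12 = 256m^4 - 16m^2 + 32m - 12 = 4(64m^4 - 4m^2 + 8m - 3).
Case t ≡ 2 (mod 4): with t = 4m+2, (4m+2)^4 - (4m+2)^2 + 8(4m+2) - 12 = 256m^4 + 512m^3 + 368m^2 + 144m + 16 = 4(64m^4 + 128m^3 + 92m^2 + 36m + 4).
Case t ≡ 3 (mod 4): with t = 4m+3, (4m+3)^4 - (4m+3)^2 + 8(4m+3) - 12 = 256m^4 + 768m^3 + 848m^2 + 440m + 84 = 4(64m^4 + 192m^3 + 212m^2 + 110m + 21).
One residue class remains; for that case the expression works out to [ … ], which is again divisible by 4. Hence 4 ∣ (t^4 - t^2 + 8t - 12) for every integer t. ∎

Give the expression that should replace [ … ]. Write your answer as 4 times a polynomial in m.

Only t ≡ 1 (mod 4) is unaccounted for. Put t = 4m+1:
(4m+1)^4 - (4m+1)^2 + 8(4m+1) - 12 expands to 256m^4 + 256m^3 + 80m^2 + 40m - 4,
and factoring out 4 leaves 4(64m^4 + 64m^3 + 20m^2 + 10m - 1).

4(64m^4 + 64m^3 + 20m^2 + 10m - 1)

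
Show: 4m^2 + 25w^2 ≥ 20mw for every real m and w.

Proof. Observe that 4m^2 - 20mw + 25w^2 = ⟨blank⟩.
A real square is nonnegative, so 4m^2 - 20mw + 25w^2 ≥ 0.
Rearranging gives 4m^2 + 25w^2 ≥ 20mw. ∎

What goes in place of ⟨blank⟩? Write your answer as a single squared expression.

(2m - 5w)^2

4m^2 - 20mw + 25w^2 is a perfect-square trinomial: the outer terms are (2m)^2 and (5w)^2, and the cross term is -2·2m·5w.
So 4m^2 - 20mw + 25w^2 = (2m - 5w)^2 ≥ 0.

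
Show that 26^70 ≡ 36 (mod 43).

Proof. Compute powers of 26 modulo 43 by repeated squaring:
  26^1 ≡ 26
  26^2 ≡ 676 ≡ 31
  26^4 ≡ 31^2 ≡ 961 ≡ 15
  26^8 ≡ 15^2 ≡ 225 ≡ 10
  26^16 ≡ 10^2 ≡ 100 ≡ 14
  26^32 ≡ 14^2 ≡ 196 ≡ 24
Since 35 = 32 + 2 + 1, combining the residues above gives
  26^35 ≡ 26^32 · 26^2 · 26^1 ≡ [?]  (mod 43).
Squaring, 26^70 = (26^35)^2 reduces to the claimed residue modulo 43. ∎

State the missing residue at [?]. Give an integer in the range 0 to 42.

37

Multiply the listed residues: 24 · 31 · 26 = 744 → 19344.
Reducing modulo 43: 19344 = 449·43 + 37, so 26^35 ≡ 37.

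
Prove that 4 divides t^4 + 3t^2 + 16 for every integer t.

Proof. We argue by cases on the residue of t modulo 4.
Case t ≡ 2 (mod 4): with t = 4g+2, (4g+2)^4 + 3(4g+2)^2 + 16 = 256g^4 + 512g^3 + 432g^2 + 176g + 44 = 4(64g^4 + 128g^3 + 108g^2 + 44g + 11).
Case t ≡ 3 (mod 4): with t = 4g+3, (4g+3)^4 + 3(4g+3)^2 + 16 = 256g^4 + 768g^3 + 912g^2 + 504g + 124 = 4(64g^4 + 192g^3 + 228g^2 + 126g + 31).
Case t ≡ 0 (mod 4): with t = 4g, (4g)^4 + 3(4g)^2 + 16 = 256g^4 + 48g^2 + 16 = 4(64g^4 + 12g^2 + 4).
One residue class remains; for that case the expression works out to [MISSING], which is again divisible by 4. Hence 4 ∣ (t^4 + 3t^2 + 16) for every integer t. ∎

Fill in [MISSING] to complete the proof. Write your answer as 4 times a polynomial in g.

Only t ≡ 1 (mod 4) is unaccounted for. Put t = 4g+1:
(4g+1)^4 + 3(4g+1)^2 + 16 expands to 256g^4 + 256g^3 + 144g^2 + 40g + 20,
and factoring out 4 leaves 4(64g^4 + 64g^3 + 36g^2 + 10g + 5).

4(64g^4 + 64g^3 + 36g^2 + 10g + 5)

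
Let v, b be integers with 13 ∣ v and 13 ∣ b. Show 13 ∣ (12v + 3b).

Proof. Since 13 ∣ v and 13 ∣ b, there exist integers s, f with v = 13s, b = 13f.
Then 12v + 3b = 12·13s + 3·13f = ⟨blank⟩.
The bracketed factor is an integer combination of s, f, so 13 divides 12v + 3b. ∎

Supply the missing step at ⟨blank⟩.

13(3f + 12s)

Each term has a factor of 13: 12·13s + 3·13f = 13·(3f + 12s).
Since 3f + 12s is an integer, 13 ∣ (12v + 3b).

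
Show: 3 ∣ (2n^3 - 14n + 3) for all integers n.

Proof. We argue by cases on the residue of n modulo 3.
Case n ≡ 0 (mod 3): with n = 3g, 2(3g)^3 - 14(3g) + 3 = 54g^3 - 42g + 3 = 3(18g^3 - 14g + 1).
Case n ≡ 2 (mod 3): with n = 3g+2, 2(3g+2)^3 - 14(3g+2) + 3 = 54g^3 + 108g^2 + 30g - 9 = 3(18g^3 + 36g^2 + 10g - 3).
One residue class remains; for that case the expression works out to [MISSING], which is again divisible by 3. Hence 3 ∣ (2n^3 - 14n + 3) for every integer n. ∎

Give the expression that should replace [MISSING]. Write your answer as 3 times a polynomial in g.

Only n ≡ 1 (mod 3) is unaccounted for. Put n = 3g+1:
2(3g+1)^3 - 14(3g+1) + 3 expands to 54g^3 + 54g^2 - 24g - 9,
and factoring out 3 leaves 3(18g^3 + 18g^2 - 8g - 3).

3(18g^3 + 18g^2 - 8g - 3)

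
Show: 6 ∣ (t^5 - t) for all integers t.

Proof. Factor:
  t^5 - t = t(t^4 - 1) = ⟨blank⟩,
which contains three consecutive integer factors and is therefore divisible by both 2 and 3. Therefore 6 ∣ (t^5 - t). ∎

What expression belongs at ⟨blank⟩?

(t - 1)t(t + 1)(t^2 + 1)

t^4 - 1 = (t^2 - 1)(t^2 + 1), and t^2 - 1 = (t-1)(t+1).
So t(t^4 - 1) = (t - 1)t(t + 1)(t^2 + 1).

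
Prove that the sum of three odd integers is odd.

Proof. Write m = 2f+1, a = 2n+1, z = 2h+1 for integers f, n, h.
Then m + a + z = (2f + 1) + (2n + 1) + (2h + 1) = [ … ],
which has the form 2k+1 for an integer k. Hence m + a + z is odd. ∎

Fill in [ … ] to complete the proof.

Expanding: (2f + 1) + (2n + 1) + (2h + 1) = 2f + 2h + 2n + 3.
Every term except the constant is even, so this is 2(f + h + n + 1) + 1,
and f + h + n + 1 ∈ ℤ gives the required form.

2(f + h + n + 1) + 1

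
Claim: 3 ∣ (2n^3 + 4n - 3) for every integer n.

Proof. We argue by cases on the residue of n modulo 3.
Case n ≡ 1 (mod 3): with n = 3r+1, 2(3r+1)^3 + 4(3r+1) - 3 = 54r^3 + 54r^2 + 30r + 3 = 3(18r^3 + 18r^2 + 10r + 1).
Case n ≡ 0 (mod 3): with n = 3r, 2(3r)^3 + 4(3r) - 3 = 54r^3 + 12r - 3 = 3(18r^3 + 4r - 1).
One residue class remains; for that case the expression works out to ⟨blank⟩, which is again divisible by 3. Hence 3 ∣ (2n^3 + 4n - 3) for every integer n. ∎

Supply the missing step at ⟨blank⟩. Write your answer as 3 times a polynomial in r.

3(18r^3 + 36r^2 + 28r + 7)

Only n ≡ 2 (mod 3) is unaccounted for. Put n = 3r+2:
2(3r+2)^3 + 4(3r+2) - 3 expands to 54r^3 + 108r^2 + 84r + 21,
and factoring out 3 leaves 3(18r^3 + 36r^2 + 28r + 7).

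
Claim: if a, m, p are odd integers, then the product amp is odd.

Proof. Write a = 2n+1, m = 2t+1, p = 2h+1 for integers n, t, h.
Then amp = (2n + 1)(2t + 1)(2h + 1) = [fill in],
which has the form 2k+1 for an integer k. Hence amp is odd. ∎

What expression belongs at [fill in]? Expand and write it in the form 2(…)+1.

2(4hnt + 2hn + 2ht + h + 2nt + n + t) + 1

(2n + 1)(2t + 1)(2h + 1) = 8hnt + 4hn + 4ht + 2h + 4nt + 2n + 2t + 1
= 2(4hnt + 2hn + 2ht + h + 2nt + n + t) + 1.
Since 4hnt + 2hn + 2ht + h + 2nt + n + t is an integer, the product is of the form 2k+1 for an integer k.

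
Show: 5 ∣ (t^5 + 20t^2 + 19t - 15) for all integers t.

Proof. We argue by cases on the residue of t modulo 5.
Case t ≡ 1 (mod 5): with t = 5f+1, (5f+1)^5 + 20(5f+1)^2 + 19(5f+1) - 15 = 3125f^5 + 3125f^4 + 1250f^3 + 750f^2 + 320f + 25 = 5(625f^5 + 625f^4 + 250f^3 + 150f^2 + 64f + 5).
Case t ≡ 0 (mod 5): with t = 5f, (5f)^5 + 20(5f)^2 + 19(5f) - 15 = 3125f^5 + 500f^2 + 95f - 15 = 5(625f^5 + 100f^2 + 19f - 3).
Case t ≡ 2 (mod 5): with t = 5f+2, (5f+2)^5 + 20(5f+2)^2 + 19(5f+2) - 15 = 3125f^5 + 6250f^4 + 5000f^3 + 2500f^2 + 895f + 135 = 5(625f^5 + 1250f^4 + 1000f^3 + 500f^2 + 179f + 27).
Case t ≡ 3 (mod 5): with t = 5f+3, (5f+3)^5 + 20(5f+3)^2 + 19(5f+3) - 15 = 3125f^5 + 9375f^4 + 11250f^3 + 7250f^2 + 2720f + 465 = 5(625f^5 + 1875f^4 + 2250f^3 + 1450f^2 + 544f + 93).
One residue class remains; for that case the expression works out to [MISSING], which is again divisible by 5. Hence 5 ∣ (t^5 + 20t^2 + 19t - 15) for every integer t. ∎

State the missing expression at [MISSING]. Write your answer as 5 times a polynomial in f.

5(625f^5 + 2500f^4 + 4000f^3 + 3300f^2 + 1459f + 281)

The residues treated are {1, 0, 2, 3}, so the missing case is t ≡ 4 (mod 5); write t = 5f+4.
Then (5f+4)^5 + 20(5f+4)^2 + 19(5f+4) - 15 = 3125f^5 + 12500f^4 + 20000f^3 + 16500f^2 + 7295f + 1405 = 5(625f^5 + 2500f^4 + 4000f^3 + 3300f^2 + 1459f + 281).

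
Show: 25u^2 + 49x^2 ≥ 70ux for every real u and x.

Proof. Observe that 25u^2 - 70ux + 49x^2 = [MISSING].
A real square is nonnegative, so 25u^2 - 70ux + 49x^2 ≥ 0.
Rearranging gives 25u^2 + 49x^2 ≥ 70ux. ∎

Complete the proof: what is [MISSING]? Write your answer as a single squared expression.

(5u - 7x)^2

25u^2 - 70ux + 49x^2 is a perfect-square trinomial: the outer terms are (5u)^2 and (7x)^2, and the cross term is -2·5u·7x.
So 25u^2 - 70ux + 49x^2 = (5u - 7x)^2 ≥ 0.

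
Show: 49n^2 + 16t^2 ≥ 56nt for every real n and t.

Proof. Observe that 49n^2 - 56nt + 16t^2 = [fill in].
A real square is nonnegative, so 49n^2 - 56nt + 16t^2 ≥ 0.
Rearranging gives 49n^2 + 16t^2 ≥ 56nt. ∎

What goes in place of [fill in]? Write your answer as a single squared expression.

The leading and trailing coefficients are 7^2 and 4^2, and 56 = 2·7·4, so the trinomial is (7n - 4t)^2.
Hence 49n^2 - 56nt + 16t^2 ≥ 0.

(7n - 4t)^2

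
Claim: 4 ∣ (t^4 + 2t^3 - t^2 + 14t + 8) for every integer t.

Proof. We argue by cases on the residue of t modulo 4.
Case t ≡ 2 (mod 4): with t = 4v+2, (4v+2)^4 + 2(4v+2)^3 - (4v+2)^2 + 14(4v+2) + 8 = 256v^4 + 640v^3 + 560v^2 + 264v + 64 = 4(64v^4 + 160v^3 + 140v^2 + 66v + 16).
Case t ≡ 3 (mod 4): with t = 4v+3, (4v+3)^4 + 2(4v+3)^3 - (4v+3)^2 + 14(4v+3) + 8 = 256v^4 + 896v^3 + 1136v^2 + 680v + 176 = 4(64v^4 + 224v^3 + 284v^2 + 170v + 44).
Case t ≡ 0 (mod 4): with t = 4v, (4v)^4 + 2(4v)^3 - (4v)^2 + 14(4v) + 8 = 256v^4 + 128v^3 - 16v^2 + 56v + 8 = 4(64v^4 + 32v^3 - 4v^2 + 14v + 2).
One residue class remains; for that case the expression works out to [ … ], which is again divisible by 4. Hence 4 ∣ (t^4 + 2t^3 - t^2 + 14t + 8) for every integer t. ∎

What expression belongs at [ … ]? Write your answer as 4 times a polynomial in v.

4(64v^4 + 96v^3 + 44v^2 + 22v + 6)

The residues treated are {2, 3, 0}, so the missing case is t ≡ 1 (mod 4); write t = 4v+1.
Then (4v+1)^4 + 2(4v+1)^3 - (4v+1)^2 + 14(4v+1) + 8 = 256v^4 + 384v^3 + 176v^2 + 88v + 24 = 4(64v^4 + 96v^3 + 44v^2 + 22v + 6).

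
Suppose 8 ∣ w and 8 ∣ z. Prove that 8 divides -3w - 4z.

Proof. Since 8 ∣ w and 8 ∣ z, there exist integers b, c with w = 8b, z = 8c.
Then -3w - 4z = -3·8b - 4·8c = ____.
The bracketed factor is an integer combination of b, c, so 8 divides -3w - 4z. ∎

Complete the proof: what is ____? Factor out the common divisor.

8(-3b - 4c)

Pull the common 8 out of every term: -3·8b - 4·8c = 8(-3b - 4c).
-3b - 4c is an integer, which exhibits the divisibility.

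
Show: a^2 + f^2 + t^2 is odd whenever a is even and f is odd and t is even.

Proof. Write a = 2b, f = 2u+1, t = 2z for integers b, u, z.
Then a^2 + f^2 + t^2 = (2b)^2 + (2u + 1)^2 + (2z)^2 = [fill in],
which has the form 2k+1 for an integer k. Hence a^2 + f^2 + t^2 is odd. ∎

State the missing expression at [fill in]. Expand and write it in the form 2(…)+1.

2(2b^2 + 2u^2 + 2u + 2z^2) + 1

Expanding: (2b)^2 + (2u + 1)^2 + (2z)^2 = 4b^2 + 4u^2 + 4u + 4z^2 + 1.
Every term except the constant is even, so this is 2(2b^2 + 2u^2 + 2u + 2z^2) + 1,
and 2b^2 + 2u^2 + 2u + 2z^2 ∈ ℤ gives the required form.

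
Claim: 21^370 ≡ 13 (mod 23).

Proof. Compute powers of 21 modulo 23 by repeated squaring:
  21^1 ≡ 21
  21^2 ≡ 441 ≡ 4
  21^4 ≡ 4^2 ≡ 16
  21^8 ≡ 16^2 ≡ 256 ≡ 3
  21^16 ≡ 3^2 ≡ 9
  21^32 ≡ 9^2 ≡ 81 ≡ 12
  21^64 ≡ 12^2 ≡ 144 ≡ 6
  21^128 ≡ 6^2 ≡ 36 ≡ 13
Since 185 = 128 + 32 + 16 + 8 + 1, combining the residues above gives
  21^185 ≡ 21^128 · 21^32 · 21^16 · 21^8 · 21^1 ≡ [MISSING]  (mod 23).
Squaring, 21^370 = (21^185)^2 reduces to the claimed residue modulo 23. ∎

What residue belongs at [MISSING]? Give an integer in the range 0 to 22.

21^128 · 21^32 · 21^16 · 21^8 · 21^1 ≡ 13 · 12 · 9 · 3 · 21 = 88452.
88452 mod 23 = 17, so 21^185 ≡ 17 (mod 23).

17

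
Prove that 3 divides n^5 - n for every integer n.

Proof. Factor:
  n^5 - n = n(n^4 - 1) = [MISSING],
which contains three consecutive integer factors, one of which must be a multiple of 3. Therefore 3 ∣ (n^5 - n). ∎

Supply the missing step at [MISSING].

(n - 1)n(n + 1)(n^2 + 1)

n^4 - 1 = (n^2 - 1)(n^2 + 1), and n^2 - 1 = (n-1)(n+1).
So n(n^4 - 1) = (n - 1)n(n + 1)(n^2 + 1).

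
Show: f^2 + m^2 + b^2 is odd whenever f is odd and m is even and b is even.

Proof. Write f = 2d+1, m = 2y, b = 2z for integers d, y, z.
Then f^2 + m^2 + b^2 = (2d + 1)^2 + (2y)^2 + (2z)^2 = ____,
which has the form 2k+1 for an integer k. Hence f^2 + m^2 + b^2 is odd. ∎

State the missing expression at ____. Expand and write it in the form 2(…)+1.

2(2d^2 + 2d + 2y^2 + 2z^2) + 1

(2d + 1)^2 + (2y)^2 + (2z)^2 = 4d^2 + 4d + 4y^2 + 4z^2 + 1
= 2(2d^2 + 2d + 2y^2 + 2z^2) + 1.
Since 2d^2 + 2d + 2y^2 + 2z^2 is an integer, the sum of squares is of the form 2k+1 for an integer k.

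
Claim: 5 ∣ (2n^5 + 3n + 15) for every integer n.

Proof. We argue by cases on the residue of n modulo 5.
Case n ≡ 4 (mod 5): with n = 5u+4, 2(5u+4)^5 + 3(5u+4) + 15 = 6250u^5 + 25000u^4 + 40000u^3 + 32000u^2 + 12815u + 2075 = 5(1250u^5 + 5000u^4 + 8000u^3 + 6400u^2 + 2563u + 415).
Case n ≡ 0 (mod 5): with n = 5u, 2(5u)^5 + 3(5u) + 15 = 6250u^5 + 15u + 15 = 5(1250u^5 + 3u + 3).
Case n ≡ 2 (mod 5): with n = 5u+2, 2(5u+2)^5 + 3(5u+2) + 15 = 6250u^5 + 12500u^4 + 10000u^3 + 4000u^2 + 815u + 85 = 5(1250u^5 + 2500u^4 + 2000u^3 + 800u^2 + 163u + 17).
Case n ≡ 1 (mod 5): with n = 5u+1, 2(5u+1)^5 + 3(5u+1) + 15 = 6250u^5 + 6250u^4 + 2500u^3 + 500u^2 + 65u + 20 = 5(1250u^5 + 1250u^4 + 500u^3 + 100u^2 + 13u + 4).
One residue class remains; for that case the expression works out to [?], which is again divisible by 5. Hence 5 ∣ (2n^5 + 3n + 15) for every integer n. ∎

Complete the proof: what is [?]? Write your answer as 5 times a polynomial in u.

5(1250u^5 + 3750u^4 + 4500u^3 + 2700u^2 + 813u + 102)

The residues treated are {4, 0, 2, 1}, so the missing case is n ≡ 3 (mod 5); write n = 5u+3.
Then 2(5u+3)^5 + 3(5u+3) + 15 = 6250u^5 + 18750u^4 + 22500u^3 + 13500u^2 + 4065u + 510 = 5(1250u^5 + 3750u^4 + 4500u^3 + 2700u^2 + 813u + 102).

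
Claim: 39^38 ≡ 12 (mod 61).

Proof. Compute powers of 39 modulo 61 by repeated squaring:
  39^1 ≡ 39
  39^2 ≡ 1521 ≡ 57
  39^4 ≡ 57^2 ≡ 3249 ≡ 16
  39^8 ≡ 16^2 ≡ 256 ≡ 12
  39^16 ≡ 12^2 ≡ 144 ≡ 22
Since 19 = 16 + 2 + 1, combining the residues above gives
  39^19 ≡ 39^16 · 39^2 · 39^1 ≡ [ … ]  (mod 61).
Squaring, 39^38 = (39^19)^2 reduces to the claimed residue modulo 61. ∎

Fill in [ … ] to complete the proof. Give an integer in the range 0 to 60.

45

Multiply the listed residues: 22 · 57 · 39 = 1254 → 48906.
Reducing modulo 61: 48906 = 801·61 + 45, so 39^19 ≡ 45.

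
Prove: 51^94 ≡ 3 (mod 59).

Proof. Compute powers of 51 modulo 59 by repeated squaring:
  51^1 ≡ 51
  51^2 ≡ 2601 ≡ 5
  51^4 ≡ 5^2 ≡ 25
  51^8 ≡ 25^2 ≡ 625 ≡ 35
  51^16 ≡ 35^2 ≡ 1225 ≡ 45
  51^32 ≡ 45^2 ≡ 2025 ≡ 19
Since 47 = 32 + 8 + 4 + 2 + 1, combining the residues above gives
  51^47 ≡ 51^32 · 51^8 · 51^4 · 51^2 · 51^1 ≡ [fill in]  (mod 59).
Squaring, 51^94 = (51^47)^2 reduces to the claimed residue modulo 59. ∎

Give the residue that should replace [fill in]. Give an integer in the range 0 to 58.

51^32 · 51^8 · 51^4 · 51^2 · 51^1 ≡ 19 · 35 · 25 · 5 · 51 = 4239375.
4239375 mod 59 = 48, so 51^47 ≡ 48 (mod 59).

48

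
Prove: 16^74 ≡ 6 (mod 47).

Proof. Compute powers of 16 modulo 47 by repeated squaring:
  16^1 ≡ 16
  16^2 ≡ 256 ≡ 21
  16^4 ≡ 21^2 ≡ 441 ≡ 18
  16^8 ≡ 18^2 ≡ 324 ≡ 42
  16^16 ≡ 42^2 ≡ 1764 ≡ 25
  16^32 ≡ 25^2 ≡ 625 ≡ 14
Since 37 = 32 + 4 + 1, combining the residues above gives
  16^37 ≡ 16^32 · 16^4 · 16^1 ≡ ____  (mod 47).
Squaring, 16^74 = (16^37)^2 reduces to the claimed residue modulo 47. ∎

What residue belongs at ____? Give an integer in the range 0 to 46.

16^32 · 16^4 · 16^1 ≡ 14 · 18 · 16 = 4032.
4032 mod 47 = 37, so 16^37 ≡ 37 (mod 47).

37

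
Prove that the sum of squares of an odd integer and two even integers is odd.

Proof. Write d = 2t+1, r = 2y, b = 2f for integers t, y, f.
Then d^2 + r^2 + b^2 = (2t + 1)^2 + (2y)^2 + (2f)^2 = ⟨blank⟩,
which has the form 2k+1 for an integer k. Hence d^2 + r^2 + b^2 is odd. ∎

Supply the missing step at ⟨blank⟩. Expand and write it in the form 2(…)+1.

Expanding: (2t + 1)^2 + (2y)^2 + (2f)^2 = 4f^2 + 4t^2 + 4t + 4y^2 + 1.
Every term except the constant is even, so this is 2(2f^2 + 2t^2 + 2t + 2y^2) + 1,
and 2f^2 + 2t^2 + 2t + 2y^2 ∈ ℤ gives the required form.

2(2f^2 + 2t^2 + 2t + 2y^2) + 1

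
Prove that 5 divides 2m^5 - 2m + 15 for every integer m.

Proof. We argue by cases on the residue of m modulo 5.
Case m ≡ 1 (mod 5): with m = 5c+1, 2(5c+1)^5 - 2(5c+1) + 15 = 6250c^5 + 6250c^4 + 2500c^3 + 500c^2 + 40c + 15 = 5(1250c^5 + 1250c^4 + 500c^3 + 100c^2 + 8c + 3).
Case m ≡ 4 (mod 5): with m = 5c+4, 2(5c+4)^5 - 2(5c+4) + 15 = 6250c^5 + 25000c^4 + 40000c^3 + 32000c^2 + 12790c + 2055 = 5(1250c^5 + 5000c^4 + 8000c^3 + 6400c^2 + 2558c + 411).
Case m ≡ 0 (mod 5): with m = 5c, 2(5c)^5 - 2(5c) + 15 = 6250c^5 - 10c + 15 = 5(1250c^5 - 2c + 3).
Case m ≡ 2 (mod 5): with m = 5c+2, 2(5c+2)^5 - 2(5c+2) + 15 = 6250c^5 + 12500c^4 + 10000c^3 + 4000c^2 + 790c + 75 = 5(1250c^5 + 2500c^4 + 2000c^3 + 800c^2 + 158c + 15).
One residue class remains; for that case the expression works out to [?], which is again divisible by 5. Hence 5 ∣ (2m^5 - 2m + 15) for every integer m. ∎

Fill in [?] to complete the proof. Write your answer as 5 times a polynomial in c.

Only m ≡ 3 (mod 5) is unaccounted for. Put m = 5c+3:
2(5c+3)^5 - 2(5c+3) + 15 expands to 6250c^5 + 18750c^4 + 22500c^3 + 13500c^2 + 4040c + 495,
and factoring out 5 leaves 5(1250c^5 + 3750c^4 + 4500c^3 + 2700c^2 + 808c + 99).

5(1250c^5 + 3750c^4 + 4500c^3 + 2700c^2 + 808c + 99)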